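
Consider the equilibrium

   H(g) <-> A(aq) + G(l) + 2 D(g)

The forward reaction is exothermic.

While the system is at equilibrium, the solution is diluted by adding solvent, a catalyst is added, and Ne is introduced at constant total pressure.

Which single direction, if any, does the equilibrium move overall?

right

Dilution lowers every aqueous concentration by the same factor. Δn_aq = 1 − 0 = +1, so the system shifts toward the side with more dissolved moles — to the right.
A catalyst speeds both forward and reverse rates equally; it changes neither Q nor K — no shift from this change.
Adding inert gas at constant total pressure expands the volume and lowers every reacting partial pressure. With Δn_gas = 2 − 1 = +1, Q moves away from K toward the side with fewer gas moles, so the system shifts toward the side with more gas moles — to the right.
Only the nonzero effect(s) matter; the net shift is to the right.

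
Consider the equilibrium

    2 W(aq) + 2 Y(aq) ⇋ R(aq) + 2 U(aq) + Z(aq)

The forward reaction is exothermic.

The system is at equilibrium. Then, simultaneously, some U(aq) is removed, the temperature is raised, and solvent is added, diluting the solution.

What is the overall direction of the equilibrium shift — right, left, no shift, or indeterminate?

cannot be determined

Removing U (aq), a product, drives the reaction to the right.
The forward reaction is exothermic. Raising T favours the endothermic direction — shift to the left.
Dilution scales every aqueous concentration by the same factor. Δn_aq = 4 − 4 = 0, so Q is unchanged — no shift.
The individual effects push in opposite directions; without quantitative information the net direction cannot be determined.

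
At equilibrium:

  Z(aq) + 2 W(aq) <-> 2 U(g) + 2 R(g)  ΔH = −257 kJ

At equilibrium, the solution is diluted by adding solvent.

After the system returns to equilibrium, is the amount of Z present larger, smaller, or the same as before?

Dilution lowers every aqueous concentration by the same factor. Δn_aq = 0 − 3 = -3, so the system shifts toward the side with more dissolved moles — to the left.
The net shift is to the left. Z is a reactant, so its amount increases.

increases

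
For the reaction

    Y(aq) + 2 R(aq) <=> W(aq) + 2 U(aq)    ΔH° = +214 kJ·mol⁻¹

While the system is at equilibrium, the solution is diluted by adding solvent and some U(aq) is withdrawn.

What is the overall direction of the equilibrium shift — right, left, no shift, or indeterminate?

Dilution scales every aqueous concentration by the same factor. Δn_aq = 3 − 3 = 0, so Q is unchanged — no shift.
Removing U (aq), a product, drives the reaction to the right.
Only the nonzero effect(s) matter; the net shift is to the right.

right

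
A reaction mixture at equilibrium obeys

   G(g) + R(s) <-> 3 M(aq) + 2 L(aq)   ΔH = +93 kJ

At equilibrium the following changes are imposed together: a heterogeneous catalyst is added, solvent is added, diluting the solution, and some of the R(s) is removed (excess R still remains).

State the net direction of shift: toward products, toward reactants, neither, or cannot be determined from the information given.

A catalyst speeds both forward and reverse rates equally; it changes neither Q nor K — no shift from this change.
Dilution lowers every aqueous concentration by the same factor. Δn_aq = 5 − 0 = +5, so the system shifts toward the side with more dissolved moles — to the right.
R is a pure solid; its activity is 1 regardless of amount, so Q is unaffected — no shift from this change.
Only the nonzero effect(s) matter; the net shift is to the right.

right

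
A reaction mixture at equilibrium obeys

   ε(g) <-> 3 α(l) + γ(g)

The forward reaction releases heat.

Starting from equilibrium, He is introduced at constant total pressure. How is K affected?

The equilibrium constant depends only on temperature. This perturbation changes neither the position of equilibrium nor K.

unchanged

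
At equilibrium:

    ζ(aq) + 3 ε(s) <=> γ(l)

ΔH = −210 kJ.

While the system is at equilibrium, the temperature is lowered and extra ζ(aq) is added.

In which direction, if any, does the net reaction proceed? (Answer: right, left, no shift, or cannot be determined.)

The forward reaction is exothermic. Lowering T favours the exothermic direction — shift to the right.
Adding ζ (aq), a reactant, drives the reaction to the right.
All effects act in the same direction — net shift to the right.

right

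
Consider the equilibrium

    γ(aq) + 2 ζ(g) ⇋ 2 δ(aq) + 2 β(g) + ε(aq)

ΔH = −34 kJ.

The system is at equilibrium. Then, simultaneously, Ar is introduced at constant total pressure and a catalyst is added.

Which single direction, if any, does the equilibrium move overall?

Adding inert gas at constant total pressure expands the volume, scaling every reacting partial pressure by the same factor. Δn_gas = 2 − 2 = 0, so Q is unchanged — no shift.
A catalyst speeds both forward and reverse rates equally; it changes neither Q nor K — no shift from this change.
None of the changes alters Q relative to K, so there is no net shift.

no shift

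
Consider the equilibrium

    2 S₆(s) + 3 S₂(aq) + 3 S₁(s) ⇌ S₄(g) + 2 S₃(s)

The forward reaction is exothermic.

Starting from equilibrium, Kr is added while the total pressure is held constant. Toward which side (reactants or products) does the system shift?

right

Adding inert gas at constant total pressure expands the volume and lowers every reacting partial pressure. With Δn_gas = 1 − 0 = +1, Q moves away from K toward the side with fewer gas moles, so the system shifts toward the side with more gas moles — to the right.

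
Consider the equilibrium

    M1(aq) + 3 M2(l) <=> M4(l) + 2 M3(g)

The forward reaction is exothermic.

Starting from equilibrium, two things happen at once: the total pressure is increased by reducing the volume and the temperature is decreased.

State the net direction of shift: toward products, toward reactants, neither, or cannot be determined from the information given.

Gas moles: reactants 0, products 2 (Δn_gas = +2). Compression shifts the system toward the side with fewer moles of gas — to the left.
The forward reaction is exothermic. Lowering T favours the exothermic direction — shift to the right.
The individual effects push in opposite directions; without quantitative information the net direction cannot be determined.

cannot be determined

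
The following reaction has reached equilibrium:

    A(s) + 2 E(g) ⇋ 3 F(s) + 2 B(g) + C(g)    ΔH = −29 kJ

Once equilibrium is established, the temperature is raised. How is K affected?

decreases

K depends on temperature via the van 't Hoff relation. The forward reaction is exothermic, so raising T decreases K.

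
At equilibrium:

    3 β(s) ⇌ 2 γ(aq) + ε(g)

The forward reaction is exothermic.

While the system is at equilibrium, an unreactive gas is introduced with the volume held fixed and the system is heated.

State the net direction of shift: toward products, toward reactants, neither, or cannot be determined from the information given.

At constant volume, adding an inert gas leaves every reacting species' partial pressure unchanged, so Q is unchanged — no shift from this change.
The forward reaction is exothermic. Raising T favours the endothermic direction — shift to the left.
Only the nonzero effect(s) matter; the net shift is to the left.

left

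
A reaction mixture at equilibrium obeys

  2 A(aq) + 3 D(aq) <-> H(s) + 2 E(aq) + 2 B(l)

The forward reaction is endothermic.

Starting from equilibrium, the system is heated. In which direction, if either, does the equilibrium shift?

right

The forward reaction is endothermic. Raising T favours the endothermic direction — shift to the right.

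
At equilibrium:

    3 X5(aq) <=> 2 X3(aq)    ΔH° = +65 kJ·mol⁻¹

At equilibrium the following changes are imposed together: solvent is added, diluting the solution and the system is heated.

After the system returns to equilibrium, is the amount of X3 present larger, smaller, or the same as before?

Dilution lowers every aqueous concentration by the same factor. Δn_aq = 2 − 3 = -1, so the system shifts toward the side with more dissolved moles — to the left.
The forward reaction is endothermic. Raising T favours the endothermic direction — shift to the right.
The two effects oppose each other, so the net shift — and hence the change in X3 — cannot be determined from the given information.

cannot be determined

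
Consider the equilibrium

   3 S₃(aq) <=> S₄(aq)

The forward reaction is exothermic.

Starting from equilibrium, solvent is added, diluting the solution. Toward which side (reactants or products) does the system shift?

left

Dilution lowers every aqueous concentration by the same factor. Δn_aq = 1 − 3 = -2, so the system shifts toward the side with more dissolved moles — to the left.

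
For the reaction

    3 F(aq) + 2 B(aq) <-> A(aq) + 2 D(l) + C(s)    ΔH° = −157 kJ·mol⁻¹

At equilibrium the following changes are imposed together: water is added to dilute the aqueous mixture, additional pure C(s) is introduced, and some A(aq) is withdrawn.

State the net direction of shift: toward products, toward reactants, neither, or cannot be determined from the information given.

cannot be determined

Dilution lowers every aqueous concentration by the same factor. Δn_aq = 1 − 5 = -4, so the system shifts toward the side with more dissolved moles — to the left.
C is a pure solid; its activity is 1 regardless of amount, so Q is unaffected — no shift from this change.
Removing A (aq), a product, drives the reaction to the right.
The individual effects push in opposite directions; without quantitative information the net direction cannot be determined.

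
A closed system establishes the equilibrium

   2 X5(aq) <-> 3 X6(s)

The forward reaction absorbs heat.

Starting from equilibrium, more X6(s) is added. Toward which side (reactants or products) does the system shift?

no shift

X6 is a pure solid; its activity is 1 regardless of amount, so Q is unaffected — no shift from this change.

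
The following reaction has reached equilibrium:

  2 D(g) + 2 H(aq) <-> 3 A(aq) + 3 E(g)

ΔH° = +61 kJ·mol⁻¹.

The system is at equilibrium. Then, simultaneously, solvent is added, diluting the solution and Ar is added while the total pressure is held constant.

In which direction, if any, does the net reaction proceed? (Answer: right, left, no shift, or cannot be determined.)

Dilution lowers every aqueous concentration by the same factor. Δn_aq = 3 − 2 = +1, so the system shifts toward the side with more dissolved moles — to the right.
Adding inert gas at constant total pressure expands the volume and lowers every reacting partial pressure. With Δn_gas = 3 − 2 = +1, Q moves away from K toward the side with fewer gas moles, so the system shifts toward the side with more gas moles — to the right.
All effects act in the same direction — net shift to the right.

right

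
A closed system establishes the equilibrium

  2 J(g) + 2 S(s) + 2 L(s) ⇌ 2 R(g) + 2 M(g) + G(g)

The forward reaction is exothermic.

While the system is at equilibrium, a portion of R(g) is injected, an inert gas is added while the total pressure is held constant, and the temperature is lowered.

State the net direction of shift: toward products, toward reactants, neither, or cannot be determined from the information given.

cannot be determined

Adding R (g), a product, drives the reaction to the left.
Adding inert gas at constant total pressure expands the volume and lowers every reacting partial pressure. With Δn_gas = 5 − 2 = +3, Q moves away from K toward the side with fewer gas moles, so the system shifts toward the side with more gas moles — to the right.
The forward reaction is exothermic. Lowering T favours the exothermic direction — shift to the right.
The individual effects push in opposite directions; without quantitative information the net direction cannot be determined.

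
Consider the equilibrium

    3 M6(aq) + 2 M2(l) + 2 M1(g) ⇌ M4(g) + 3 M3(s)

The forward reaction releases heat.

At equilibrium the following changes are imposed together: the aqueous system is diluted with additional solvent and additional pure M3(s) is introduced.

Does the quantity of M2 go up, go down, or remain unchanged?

Dilution lowers every aqueous concentration by the same factor. Δn_aq = 0 − 3 = -3, so the system shifts toward the side with more dissolved moles — to the left.
M3 is a pure solid; its activity is 1 regardless of amount, so Q is unaffected — no shift from this change.
The net shift is to the left. M2 is a reactant, so its amount increases.

increases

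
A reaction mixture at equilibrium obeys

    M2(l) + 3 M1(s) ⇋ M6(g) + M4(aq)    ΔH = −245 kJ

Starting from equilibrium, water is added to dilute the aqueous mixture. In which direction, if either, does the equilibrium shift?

right

Dilution lowers every aqueous concentration by the same factor. Δn_aq = 1 − 0 = +1, so the system shifts toward the side with more dissolved moles — to the right.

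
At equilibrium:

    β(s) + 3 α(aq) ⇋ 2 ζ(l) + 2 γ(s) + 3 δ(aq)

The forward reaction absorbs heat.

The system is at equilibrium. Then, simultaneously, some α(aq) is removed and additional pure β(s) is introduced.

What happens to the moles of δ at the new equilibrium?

Removing α (aq), a reactant, drives the reaction to the left.
β is a pure solid; its activity is 1 regardless of amount, so Q is unaffected — no shift from this change.
The net shift is to the left. δ is a product, so its amount decreases.

decreases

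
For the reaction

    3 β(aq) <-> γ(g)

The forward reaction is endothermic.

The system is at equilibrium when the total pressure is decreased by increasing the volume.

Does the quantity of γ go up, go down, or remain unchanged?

Gas moles: reactants 0, products 1 (Δn_gas = +1). Expansion shifts the system toward the side with more moles of gas — to the right.
The net shift is to the right. γ is a product, so its amount increases.

increases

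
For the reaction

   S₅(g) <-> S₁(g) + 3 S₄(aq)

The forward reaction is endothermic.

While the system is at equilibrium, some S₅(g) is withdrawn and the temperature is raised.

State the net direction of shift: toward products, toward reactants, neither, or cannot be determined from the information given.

cannot be determined

Removing S₅ (g), a reactant, drives the reaction to the left.
The forward reaction is endothermic. Raising T favours the endothermic direction — shift to the right.
The individual effects push in opposite directions; without quantitative information the net direction cannot be determined.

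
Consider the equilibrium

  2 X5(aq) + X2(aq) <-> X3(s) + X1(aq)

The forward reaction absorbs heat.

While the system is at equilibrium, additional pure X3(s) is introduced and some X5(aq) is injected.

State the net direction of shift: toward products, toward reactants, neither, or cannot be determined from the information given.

X3 is a pure solid; its activity is 1 regardless of amount, so Q is unaffected — no shift from this change.
Adding X5 (aq), a reactant, drives the reaction to the right.
Only the nonzero effect(s) matter; the net shift is to the right.

right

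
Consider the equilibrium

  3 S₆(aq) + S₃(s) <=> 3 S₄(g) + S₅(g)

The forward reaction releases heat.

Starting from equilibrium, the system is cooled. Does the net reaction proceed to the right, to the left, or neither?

right

The forward reaction is exothermic. Lowering T favours the exothermic direction — shift to the right.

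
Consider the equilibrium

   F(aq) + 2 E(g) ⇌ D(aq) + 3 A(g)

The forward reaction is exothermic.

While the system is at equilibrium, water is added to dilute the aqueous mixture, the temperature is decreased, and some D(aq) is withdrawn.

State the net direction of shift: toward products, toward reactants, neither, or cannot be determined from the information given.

right

Dilution scales every aqueous concentration by the same factor. Δn_aq = 1 − 1 = 0, so Q is unchanged — no shift.
The forward reaction is exothermic. Lowering T favours the exothermic direction — shift to the right.
Removing D (aq), a product, drives the reaction to the right.
Only the nonzero effect(s) matter; the net shift is to the right.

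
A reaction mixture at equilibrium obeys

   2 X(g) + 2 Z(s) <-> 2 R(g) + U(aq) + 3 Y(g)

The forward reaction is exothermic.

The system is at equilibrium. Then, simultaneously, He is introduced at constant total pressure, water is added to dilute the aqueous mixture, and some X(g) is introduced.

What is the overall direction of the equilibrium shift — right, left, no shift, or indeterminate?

Adding inert gas at constant total pressure expands the volume and lowers every reacting partial pressure. With Δn_gas = 5 − 2 = +3, Q moves away from K toward the side with fewer gas moles, so the system shifts toward the side with more gas moles — to the right.
Dilution lowers every aqueous concentration by the same factor. Δn_aq = 1 − 0 = +1, so the system shifts toward the side with more dissolved moles — to the right.
Adding X (g), a reactant, drives the reaction to the right.
All effects act in the same direction — net shift to the right.

right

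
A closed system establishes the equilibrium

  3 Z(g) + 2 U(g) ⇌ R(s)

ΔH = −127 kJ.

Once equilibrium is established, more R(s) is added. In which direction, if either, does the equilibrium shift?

R is a pure solid; its activity is 1 regardless of amount, so Q is unaffected — no shift from this change.

no shift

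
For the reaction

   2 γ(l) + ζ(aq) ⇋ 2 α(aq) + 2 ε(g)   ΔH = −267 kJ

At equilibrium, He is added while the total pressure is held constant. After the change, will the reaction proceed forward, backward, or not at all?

Adding inert gas at constant total pressure expands the volume and lowers every reacting partial pressure. With Δn_gas = 2 − 0 = +2, Q moves away from K toward the side with fewer gas moles, so the system shifts toward the side with more gas moles — to the right.

right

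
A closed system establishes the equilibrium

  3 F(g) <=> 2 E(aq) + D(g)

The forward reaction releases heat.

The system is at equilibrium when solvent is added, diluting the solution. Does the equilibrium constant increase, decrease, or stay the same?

The equilibrium constant depends only on temperature. This perturbation may move the position of equilibrium, but since T is unchanged, K itself is unchanged.

unchanged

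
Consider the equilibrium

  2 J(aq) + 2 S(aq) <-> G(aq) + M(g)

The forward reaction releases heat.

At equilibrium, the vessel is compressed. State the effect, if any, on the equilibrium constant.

unchanged

The equilibrium constant depends only on temperature. This perturbation may move the position of equilibrium, but since T is unchanged, K itself is unchanged.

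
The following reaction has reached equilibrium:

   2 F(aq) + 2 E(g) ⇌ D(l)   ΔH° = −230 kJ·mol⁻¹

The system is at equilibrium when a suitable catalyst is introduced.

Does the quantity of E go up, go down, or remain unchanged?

unchanged

A catalyst speeds both forward and reverse rates equally; it changes neither Q nor K — no shift from this change.
No net shift occurs, so the amount of E is unchanged.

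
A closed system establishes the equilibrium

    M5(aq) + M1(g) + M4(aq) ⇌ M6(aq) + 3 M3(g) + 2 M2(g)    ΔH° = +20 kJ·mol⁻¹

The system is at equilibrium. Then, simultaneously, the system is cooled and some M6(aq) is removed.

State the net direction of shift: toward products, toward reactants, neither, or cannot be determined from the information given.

The forward reaction is endothermic. Lowering T favours the exothermic direction — shift to the left.
Removing M6 (aq), a product, drives the reaction to the right.
The individual effects push in opposite directions; without quantitative information the net direction cannot be determined.

cannot be determined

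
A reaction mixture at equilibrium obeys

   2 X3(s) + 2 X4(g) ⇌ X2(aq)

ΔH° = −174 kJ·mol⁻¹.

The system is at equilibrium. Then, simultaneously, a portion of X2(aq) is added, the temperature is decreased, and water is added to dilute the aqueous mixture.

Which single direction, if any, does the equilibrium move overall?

Adding X2 (aq), a product, drives the reaction to the left.
The forward reaction is exothermic. Lowering T favours the exothermic direction — shift to the right.
Dilution lowers every aqueous concentration by the same factor. Δn_aq = 1 − 0 = +1, so the system shifts toward the side with more dissolved moles — to the right.
The individual effects push in opposite directions; without quantitative information the net direction cannot be determined.

cannot be determined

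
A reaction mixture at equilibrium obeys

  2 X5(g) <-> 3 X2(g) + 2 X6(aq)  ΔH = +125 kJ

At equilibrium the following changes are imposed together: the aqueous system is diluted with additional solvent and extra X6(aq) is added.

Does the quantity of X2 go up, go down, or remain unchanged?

cannot be determined

Dilution lowers every aqueous concentration by the same factor. Δn_aq = 2 − 0 = +2, so the system shifts toward the side with more dissolved moles — to the right.
Adding X6 (aq), a product, drives the reaction to the left.
The two effects oppose each other, so the net shift — and hence the change in X2 — cannot be determined from the given information.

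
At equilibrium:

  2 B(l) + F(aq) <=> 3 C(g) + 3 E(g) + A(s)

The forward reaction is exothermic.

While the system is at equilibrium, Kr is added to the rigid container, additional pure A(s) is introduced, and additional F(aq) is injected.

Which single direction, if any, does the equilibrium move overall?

right

At constant volume, adding an inert gas leaves every reacting species' partial pressure unchanged, so Q is unchanged — no shift from this change.
A is a pure solid; its activity is 1 regardless of amount, so Q is unaffected — no shift from this change.
Adding F (aq), a reactant, drives the reaction to the right.
Only the nonzero effect(s) matter; the net shift is to the right.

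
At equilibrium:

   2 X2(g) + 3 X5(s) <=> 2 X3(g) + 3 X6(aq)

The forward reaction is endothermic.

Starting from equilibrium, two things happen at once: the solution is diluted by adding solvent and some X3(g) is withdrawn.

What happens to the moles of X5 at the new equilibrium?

decreases

Dilution lowers every aqueous concentration by the same factor. Δn_aq = 3 − 0 = +3, so the system shifts toward the side with more dissolved moles — to the right.
Removing X3 (g), a product, drives the reaction to the right.
The net shift is to the right. X5 is a reactant, so its amount decreases.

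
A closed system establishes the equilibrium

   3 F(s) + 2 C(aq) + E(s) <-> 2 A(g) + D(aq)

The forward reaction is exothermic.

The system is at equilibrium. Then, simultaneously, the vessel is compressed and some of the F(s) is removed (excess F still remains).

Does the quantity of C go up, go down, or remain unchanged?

Gas moles: reactants 0, products 2 (Δn_gas = +2). Compression shifts the system toward the side with fewer moles of gas — to the left.
F is a pure solid; its activity is 1 regardless of amount, so Q is unaffected — no shift from this change.
The net shift is to the left. C is a reactant, so its amount increases.

increases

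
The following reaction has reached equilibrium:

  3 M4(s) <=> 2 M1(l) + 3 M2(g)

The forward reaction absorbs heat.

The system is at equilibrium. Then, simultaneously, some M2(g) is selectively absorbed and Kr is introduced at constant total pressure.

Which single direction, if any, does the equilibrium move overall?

Removing M2 (g), a product, drives the reaction to the right.
Adding inert gas at constant total pressure expands the volume and lowers every reacting partial pressure. With Δn_gas = 3 − 0 = +3, Q moves away from K toward the side with fewer gas moles, so the system shifts toward the side with more gas moles — to the right.
All effects act in the same direction — net shift to the right.

right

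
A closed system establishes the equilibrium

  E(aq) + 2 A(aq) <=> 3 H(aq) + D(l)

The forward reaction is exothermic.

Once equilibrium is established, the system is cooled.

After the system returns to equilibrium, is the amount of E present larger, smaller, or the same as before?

The forward reaction is exothermic. Lowering T favours the exothermic direction — shift to the right.
The net shift is to the right. E is a reactant, so its amount decreases.

decreases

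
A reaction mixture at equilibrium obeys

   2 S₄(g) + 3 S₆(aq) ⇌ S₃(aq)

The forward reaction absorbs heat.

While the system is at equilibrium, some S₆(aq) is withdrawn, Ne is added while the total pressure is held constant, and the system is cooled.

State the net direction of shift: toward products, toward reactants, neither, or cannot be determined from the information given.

left

Removing S₆ (aq), a reactant, drives the reaction to the left.
Adding inert gas at constant total pressure expands the volume and lowers every reacting partial pressure. With Δn_gas = 0 − 2 = -2, Q moves away from K toward the side with fewer gas moles, so the system shifts toward the side with more gas moles — to the left.
The forward reaction is endothermic. Lowering T favours the exothermic direction — shift to the left.
All effects act in the same direction — net shift to the left.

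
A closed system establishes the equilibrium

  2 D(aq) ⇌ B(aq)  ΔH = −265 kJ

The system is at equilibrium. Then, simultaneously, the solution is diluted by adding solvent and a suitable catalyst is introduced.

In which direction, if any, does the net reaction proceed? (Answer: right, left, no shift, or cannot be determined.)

Dilution lowers every aqueous concentration by the same factor. Δn_aq = 1 − 2 = -1, so the system shifts toward the side with more dissolved moles — to the left.
A catalyst speeds both forward and reverse rates equally; it changes neither Q nor K — no shift from this change.
Only the nonzero effect(s) matter; the net shift is to the left.

left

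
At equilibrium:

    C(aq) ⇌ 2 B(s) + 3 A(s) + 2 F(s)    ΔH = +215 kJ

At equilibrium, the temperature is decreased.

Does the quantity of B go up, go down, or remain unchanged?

decreases

The forward reaction is endothermic. Lowering T favours the exothermic direction — shift to the left.
The net shift is to the left. B is a product, so its amount decreases.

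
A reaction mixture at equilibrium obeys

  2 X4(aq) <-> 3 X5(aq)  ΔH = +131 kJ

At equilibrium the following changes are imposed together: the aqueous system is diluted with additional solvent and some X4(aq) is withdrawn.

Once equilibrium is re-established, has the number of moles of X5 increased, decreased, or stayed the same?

cannot be determined

Dilution lowers every aqueous concentration by the same factor. Δn_aq = 3 − 2 = +1, so the system shifts toward the side with more dissolved moles — to the right.
Removing X4 (aq), a reactant, drives the reaction to the left.
The two effects oppose each other, so the net shift — and hence the change in X5 — cannot be determined from the given information.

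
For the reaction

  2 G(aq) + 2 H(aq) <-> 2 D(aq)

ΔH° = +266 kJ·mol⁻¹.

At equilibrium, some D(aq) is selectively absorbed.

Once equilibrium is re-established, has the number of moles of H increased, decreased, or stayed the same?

decreases

Removing D (aq), a product, drives the reaction to the right.
The net shift is to the right. H is a reactant, so its amount decreases.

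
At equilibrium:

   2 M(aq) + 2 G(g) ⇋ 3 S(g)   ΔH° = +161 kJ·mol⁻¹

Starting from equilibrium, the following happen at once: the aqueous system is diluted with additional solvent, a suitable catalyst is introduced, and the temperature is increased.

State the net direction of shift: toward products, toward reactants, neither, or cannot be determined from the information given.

Dilution lowers every aqueous concentration by the same factor. Δn_aq = 0 − 2 = -2, so the system shifts toward the side with more dissolved moles — to the left.
A catalyst speeds both forward and reverse rates equally; it changes neither Q nor K — no shift from this change.
The forward reaction is endothermic. Raising T favours the endothermic direction — shift to the right.
The individual effects push in opposite directions; without quantitative information the net direction cannot be determined.

cannot be determined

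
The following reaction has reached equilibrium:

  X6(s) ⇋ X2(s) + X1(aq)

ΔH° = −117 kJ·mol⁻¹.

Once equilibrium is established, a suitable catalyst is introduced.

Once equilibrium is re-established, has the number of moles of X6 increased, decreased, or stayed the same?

unchanged

A catalyst speeds both forward and reverse rates equally; it changes neither Q nor K — no shift from this change.
No net shift occurs, so the amount of X6 is unchanged.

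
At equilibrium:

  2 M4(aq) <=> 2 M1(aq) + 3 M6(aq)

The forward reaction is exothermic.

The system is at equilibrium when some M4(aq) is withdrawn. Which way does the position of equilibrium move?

left

Removing M4 (aq), a reactant, drives the reaction to the left.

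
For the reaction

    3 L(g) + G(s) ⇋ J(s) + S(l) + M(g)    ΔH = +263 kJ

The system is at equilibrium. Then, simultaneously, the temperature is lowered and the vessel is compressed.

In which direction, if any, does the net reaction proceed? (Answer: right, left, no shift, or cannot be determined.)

The forward reaction is endothermic. Lowering T favours the exothermic direction — shift to the left.
Gas moles: reactants 3, products 1 (Δn_gas = -2). Compression shifts the system toward the side with fewer moles of gas — to the right.
The individual effects push in opposite directions; without quantitative information the net direction cannot be determined.

cannot be determined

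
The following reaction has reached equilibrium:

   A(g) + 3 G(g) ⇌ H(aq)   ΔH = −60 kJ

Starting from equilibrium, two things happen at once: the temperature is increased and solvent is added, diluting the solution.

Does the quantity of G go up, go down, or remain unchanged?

The forward reaction is exothermic. Raising T favours the endothermic direction — shift to the left.
Dilution lowers every aqueous concentration by the same factor. Δn_aq = 1 − 0 = +1, so the system shifts toward the side with more dissolved moles — to the right.
The two effects oppose each other, so the net shift — and hence the change in G — cannot be determined from the given information.

cannot be determined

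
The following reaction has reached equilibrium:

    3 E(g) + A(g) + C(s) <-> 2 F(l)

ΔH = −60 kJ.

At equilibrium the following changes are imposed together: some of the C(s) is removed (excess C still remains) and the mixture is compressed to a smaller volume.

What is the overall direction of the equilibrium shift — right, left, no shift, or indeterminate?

right

C is a pure solid; its activity is 1 regardless of amount, so Q is unaffected — no shift from this change.
Gas moles: reactants 4, products 0 (Δn_gas = -4). Compression shifts the system toward the side with fewer moles of gas — to the right.
Only the nonzero effect(s) matter; the net shift is to the right.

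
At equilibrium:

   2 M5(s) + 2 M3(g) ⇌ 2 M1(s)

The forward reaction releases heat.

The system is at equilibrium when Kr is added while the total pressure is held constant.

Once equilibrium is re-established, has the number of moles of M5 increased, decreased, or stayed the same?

increases

Adding inert gas at constant total pressure expands the volume and lowers every reacting partial pressure. With Δn_gas = 0 − 2 = -2, Q moves away from K toward the side with fewer gas moles, so the system shifts toward the side with more gas moles — to the left.
The net shift is to the left. M5 is a reactant, so its amount increases.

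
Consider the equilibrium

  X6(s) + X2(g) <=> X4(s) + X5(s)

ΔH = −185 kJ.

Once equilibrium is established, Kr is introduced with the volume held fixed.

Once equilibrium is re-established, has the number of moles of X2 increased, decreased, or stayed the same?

unchanged

At constant volume, adding an inert gas leaves every reacting species' partial pressure unchanged, so Q is unchanged — no shift from this change.
No net shift occurs, so the amount of X2 is unchanged.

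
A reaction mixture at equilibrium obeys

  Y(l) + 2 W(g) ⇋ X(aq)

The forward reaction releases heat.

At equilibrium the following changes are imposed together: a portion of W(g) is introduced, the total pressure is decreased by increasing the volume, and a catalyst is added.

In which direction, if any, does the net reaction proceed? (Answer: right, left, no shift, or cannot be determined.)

cannot be determined

Adding W (g), a reactant, drives the reaction to the right.
Gas moles: reactants 2, products 0 (Δn_gas = -2). Expansion shifts the system toward the side with more moles of gas — to the left.
A catalyst speeds both forward and reverse rates equally; it changes neither Q nor K — no shift from this change.
The individual effects push in opposite directions; without quantitative information the net direction cannot be determined.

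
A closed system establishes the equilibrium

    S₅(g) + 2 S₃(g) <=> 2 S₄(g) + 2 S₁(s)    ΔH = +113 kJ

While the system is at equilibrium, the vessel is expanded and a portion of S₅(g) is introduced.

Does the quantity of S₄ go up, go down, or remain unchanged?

cannot be determined

Gas moles: reactants 3, products 2 (Δn_gas = -1). Expansion shifts the system toward the side with more moles of gas — to the left.
Adding S₅ (g), a reactant, drives the reaction to the right.
The two effects oppose each other, so the net shift — and hence the change in S₄ — cannot be determined from the given information.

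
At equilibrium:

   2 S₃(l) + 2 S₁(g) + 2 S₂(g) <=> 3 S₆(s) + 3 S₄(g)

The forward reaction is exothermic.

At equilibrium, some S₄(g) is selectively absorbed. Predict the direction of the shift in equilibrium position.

right

Removing S₄ (g), a product, drives the reaction to the right.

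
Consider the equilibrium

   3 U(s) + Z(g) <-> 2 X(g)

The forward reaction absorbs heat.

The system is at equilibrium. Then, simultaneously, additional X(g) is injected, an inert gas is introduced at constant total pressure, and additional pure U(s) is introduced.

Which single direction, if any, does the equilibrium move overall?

Adding X (g), a product, drives the reaction to the left.
Adding inert gas at constant total pressure expands the volume and lowers every reacting partial pressure. With Δn_gas = 2 − 1 = +1, Q moves away from K toward the side with fewer gas moles, so the system shifts toward the side with more gas moles — to the right.
U is a pure solid; its activity is 1 regardless of amount, so Q is unaffected — no shift from this change.
The individual effects push in opposite directions; without quantitative information the net direction cannot be determined.

cannot be determined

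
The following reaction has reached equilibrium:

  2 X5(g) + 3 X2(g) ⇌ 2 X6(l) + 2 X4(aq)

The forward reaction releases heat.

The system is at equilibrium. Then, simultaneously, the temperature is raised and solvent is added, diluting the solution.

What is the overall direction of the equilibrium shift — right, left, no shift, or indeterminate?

cannot be determined

The forward reaction is exothermic. Raising T favours the endothermic direction — shift to the left.
Dilution lowers every aqueous concentration by the same factor. Δn_aq = 2 − 0 = +2, so the system shifts toward the side with more dissolved moles — to the right.
The individual effects push in opposite directions; without quantitative information the net direction cannot be determined.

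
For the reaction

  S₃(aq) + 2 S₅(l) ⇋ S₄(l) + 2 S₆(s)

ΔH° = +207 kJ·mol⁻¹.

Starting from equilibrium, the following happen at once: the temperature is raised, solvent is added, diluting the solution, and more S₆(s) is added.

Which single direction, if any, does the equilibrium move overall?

cannot be determined

The forward reaction is endothermic. Raising T favours the endothermic direction — shift to the right.
Dilution lowers every aqueous concentration by the same factor. Δn_aq = 0 − 1 = -1, so the system shifts toward the side with more dissolved moles — to the left.
S₆ is a pure solid; its activity is 1 regardless of amount, so Q is unaffected — no shift from this change.
The individual effects push in opposite directions; without quantitative information the net direction cannot be determined.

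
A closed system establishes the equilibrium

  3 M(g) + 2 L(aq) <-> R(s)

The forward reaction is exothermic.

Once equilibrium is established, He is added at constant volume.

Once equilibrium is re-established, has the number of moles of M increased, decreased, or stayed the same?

At constant volume, adding an inert gas leaves every reacting species' partial pressure unchanged, so Q is unchanged — no shift from this change.
No net shift occurs, so the amount of M is unchanged.

unchanged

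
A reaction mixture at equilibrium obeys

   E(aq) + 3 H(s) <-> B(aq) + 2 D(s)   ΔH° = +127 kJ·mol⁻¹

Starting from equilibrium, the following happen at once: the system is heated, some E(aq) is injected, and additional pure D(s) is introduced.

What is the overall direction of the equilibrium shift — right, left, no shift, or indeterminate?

right

The forward reaction is endothermic. Raising T favours the endothermic direction — shift to the right.
Adding E (aq), a reactant, drives the reaction to the right.
D is a pure solid; its activity is 1 regardless of amount, so Q is unaffected — no shift from this change.
Only the nonzero effect(s) matter; the net shift is to the right.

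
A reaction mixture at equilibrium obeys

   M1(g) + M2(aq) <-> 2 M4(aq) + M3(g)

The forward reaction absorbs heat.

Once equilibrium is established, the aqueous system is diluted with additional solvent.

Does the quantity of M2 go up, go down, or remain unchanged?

Dilution lowers every aqueous concentration by the same factor. Δn_aq = 2 − 1 = +1, so the system shifts toward the side with more dissolved moles — to the right.
The net shift is to the right. M2 is a reactant, so its amount decreases.

decreases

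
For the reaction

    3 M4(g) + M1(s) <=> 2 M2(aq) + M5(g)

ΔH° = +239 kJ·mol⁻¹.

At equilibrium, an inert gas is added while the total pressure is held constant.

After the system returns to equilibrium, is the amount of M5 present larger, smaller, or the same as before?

decreases

Adding inert gas at constant total pressure expands the volume and lowers every reacting partial pressure. With Δn_gas = 1 − 3 = -2, Q moves away from K toward the side with fewer gas moles, so the system shifts toward the side with more gas moles — to the left.
The net shift is to the left. M5 is a product, so its amount decreases.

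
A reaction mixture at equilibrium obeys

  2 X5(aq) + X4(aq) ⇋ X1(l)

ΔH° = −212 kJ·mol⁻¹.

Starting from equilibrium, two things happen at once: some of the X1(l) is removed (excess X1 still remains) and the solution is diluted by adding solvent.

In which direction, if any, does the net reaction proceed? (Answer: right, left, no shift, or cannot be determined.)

X1 is a pure liquid; its activity is 1 regardless of amount, so Q is unaffected — no shift from this change.
Dilution lowers every aqueous concentration by the same factor. Δn_aq = 0 − 3 = -3, so the system shifts toward the side with more dissolved moles — to the left.
Only the nonzero effect(s) matter; the net shift is to the left.

left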